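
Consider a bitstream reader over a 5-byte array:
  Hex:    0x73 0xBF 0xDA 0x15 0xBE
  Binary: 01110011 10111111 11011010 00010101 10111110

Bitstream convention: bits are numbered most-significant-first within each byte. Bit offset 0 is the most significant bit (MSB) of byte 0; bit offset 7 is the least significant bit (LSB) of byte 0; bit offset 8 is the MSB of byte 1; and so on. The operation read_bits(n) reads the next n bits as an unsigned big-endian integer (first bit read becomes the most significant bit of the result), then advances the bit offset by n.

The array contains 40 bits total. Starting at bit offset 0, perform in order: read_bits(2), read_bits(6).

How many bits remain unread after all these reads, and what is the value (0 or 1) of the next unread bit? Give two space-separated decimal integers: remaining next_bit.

Read 1: bits[0:2] width=2 -> value=1 (bin 01); offset now 2 = byte 0 bit 2; 38 bits remain
Read 2: bits[2:8] width=6 -> value=51 (bin 110011); offset now 8 = byte 1 bit 0; 32 bits remain

Answer: 32 1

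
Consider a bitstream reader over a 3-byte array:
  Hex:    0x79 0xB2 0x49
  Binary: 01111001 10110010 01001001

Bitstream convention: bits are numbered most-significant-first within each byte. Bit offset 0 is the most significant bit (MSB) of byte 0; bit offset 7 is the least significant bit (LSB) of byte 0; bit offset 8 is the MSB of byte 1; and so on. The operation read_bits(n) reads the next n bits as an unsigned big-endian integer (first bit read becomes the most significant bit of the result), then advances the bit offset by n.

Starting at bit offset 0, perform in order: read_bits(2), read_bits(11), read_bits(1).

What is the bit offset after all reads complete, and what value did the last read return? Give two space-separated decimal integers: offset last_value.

Read 1: bits[0:2] width=2 -> value=1 (bin 01); offset now 2 = byte 0 bit 2; 22 bits remain
Read 2: bits[2:13] width=11 -> value=1846 (bin 11100110110); offset now 13 = byte 1 bit 5; 11 bits remain
Read 3: bits[13:14] width=1 -> value=0 (bin 0); offset now 14 = byte 1 bit 6; 10 bits remain

Answer: 14 0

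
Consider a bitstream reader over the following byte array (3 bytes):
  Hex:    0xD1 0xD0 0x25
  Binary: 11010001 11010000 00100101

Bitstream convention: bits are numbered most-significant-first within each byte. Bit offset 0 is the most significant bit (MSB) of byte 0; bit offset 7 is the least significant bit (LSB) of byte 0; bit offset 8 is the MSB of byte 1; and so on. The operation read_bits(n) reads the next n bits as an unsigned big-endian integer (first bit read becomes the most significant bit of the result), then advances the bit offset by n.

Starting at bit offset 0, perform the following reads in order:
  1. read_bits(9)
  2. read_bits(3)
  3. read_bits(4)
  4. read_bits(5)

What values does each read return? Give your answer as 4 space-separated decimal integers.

Answer: 419 5 0 4

Derivation:
Read 1: bits[0:9] width=9 -> value=419 (bin 110100011); offset now 9 = byte 1 bit 1; 15 bits remain
Read 2: bits[9:12] width=3 -> value=5 (bin 101); offset now 12 = byte 1 bit 4; 12 bits remain
Read 3: bits[12:16] width=4 -> value=0 (bin 0000); offset now 16 = byte 2 bit 0; 8 bits remain
Read 4: bits[16:21] width=5 -> value=4 (bin 00100); offset now 21 = byte 2 bit 5; 3 bits remain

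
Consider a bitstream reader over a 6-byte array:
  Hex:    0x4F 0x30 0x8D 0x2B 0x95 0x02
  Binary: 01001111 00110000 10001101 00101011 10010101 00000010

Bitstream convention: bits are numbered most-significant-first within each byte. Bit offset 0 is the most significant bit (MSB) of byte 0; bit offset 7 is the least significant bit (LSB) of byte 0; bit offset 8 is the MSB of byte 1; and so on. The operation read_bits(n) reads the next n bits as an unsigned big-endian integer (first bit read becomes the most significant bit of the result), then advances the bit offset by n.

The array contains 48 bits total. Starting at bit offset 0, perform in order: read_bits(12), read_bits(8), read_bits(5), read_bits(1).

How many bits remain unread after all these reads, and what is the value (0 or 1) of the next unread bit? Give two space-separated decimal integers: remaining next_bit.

Answer: 22 1

Derivation:
Read 1: bits[0:12] width=12 -> value=1267 (bin 010011110011); offset now 12 = byte 1 bit 4; 36 bits remain
Read 2: bits[12:20] width=8 -> value=8 (bin 00001000); offset now 20 = byte 2 bit 4; 28 bits remain
Read 3: bits[20:25] width=5 -> value=26 (bin 11010); offset now 25 = byte 3 bit 1; 23 bits remain
Read 4: bits[25:26] width=1 -> value=0 (bin 0); offset now 26 = byte 3 bit 2; 22 bits remain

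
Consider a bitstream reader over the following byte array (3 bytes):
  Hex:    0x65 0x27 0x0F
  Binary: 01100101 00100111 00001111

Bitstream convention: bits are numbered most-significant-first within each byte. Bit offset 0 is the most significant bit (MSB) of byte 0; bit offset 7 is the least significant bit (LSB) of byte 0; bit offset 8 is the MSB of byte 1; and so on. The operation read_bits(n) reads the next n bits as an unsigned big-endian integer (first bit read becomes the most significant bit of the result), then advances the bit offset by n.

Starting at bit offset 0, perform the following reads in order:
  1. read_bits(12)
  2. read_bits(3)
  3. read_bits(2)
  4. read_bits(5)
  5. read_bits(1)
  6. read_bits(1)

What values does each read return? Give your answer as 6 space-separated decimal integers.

Read 1: bits[0:12] width=12 -> value=1618 (bin 011001010010); offset now 12 = byte 1 bit 4; 12 bits remain
Read 2: bits[12:15] width=3 -> value=3 (bin 011); offset now 15 = byte 1 bit 7; 9 bits remain
Read 3: bits[15:17] width=2 -> value=2 (bin 10); offset now 17 = byte 2 bit 1; 7 bits remain
Read 4: bits[17:22] width=5 -> value=3 (bin 00011); offset now 22 = byte 2 bit 6; 2 bits remain
Read 5: bits[22:23] width=1 -> value=1 (bin 1); offset now 23 = byte 2 bit 7; 1 bits remain
Read 6: bits[23:24] width=1 -> value=1 (bin 1); offset now 24 = byte 3 bit 0; 0 bits remain

Answer: 1618 3 2 3 1 1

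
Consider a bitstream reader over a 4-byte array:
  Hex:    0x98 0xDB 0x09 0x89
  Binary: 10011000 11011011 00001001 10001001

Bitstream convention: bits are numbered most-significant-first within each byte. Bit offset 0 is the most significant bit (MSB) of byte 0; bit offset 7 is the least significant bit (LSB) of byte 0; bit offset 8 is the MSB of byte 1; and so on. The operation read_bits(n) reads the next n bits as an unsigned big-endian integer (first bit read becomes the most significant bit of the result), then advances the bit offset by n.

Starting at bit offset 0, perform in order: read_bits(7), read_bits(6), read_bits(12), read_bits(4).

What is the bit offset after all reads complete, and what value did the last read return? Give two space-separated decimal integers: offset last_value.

Read 1: bits[0:7] width=7 -> value=76 (bin 1001100); offset now 7 = byte 0 bit 7; 25 bits remain
Read 2: bits[7:13] width=6 -> value=27 (bin 011011); offset now 13 = byte 1 bit 5; 19 bits remain
Read 3: bits[13:25] width=12 -> value=1555 (bin 011000010011); offset now 25 = byte 3 bit 1; 7 bits remain
Read 4: bits[25:29] width=4 -> value=1 (bin 0001); offset now 29 = byte 3 bit 5; 3 bits remain

Answer: 29 1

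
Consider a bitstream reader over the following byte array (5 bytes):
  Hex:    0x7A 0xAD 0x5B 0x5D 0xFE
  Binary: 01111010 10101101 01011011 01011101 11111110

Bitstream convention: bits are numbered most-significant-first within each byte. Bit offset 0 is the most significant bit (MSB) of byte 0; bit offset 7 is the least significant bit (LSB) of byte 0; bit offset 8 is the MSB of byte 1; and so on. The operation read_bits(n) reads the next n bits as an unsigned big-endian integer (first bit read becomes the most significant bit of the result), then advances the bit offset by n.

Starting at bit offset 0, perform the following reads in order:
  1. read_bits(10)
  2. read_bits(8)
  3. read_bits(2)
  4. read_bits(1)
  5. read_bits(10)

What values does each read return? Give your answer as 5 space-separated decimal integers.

Read 1: bits[0:10] width=10 -> value=490 (bin 0111101010); offset now 10 = byte 1 bit 2; 30 bits remain
Read 2: bits[10:18] width=8 -> value=181 (bin 10110101); offset now 18 = byte 2 bit 2; 22 bits remain
Read 3: bits[18:20] width=2 -> value=1 (bin 01); offset now 20 = byte 2 bit 4; 20 bits remain
Read 4: bits[20:21] width=1 -> value=1 (bin 1); offset now 21 = byte 2 bit 5; 19 bits remain
Read 5: bits[21:31] width=10 -> value=430 (bin 0110101110); offset now 31 = byte 3 bit 7; 9 bits remain

Answer: 490 181 1 1 430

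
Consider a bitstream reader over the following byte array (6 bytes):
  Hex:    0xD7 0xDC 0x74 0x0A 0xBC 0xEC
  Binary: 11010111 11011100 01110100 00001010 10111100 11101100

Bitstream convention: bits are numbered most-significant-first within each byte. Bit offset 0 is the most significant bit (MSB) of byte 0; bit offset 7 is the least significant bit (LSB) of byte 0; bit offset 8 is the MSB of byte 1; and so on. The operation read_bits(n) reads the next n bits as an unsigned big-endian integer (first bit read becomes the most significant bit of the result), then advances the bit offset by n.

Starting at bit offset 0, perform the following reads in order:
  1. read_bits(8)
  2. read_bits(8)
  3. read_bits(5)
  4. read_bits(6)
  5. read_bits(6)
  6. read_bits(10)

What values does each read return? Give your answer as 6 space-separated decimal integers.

Answer: 215 220 14 32 21 487

Derivation:
Read 1: bits[0:8] width=8 -> value=215 (bin 11010111); offset now 8 = byte 1 bit 0; 40 bits remain
Read 2: bits[8:16] width=8 -> value=220 (bin 11011100); offset now 16 = byte 2 bit 0; 32 bits remain
Read 3: bits[16:21] width=5 -> value=14 (bin 01110); offset now 21 = byte 2 bit 5; 27 bits remain
Read 4: bits[21:27] width=6 -> value=32 (bin 100000); offset now 27 = byte 3 bit 3; 21 bits remain
Read 5: bits[27:33] width=6 -> value=21 (bin 010101); offset now 33 = byte 4 bit 1; 15 bits remain
Read 6: bits[33:43] width=10 -> value=487 (bin 0111100111); offset now 43 = byte 5 bit 3; 5 bits remain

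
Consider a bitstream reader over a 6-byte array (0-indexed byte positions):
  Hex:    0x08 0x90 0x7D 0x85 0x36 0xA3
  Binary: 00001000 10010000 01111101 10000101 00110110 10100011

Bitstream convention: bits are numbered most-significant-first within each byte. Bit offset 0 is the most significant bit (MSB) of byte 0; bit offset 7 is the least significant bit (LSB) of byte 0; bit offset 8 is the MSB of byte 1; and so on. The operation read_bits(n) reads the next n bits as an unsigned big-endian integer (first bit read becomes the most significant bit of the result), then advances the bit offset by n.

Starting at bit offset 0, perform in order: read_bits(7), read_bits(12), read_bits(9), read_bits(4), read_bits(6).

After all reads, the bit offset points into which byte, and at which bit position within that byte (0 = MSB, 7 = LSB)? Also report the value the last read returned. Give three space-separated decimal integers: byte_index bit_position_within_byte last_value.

Answer: 4 6 13

Derivation:
Read 1: bits[0:7] width=7 -> value=4 (bin 0000100); offset now 7 = byte 0 bit 7; 41 bits remain
Read 2: bits[7:19] width=12 -> value=1155 (bin 010010000011); offset now 19 = byte 2 bit 3; 29 bits remain
Read 3: bits[19:28] width=9 -> value=472 (bin 111011000); offset now 28 = byte 3 bit 4; 20 bits remain
Read 4: bits[28:32] width=4 -> value=5 (bin 0101); offset now 32 = byte 4 bit 0; 16 bits remain
Read 5: bits[32:38] width=6 -> value=13 (bin 001101); offset now 38 = byte 4 bit 6; 10 bits remain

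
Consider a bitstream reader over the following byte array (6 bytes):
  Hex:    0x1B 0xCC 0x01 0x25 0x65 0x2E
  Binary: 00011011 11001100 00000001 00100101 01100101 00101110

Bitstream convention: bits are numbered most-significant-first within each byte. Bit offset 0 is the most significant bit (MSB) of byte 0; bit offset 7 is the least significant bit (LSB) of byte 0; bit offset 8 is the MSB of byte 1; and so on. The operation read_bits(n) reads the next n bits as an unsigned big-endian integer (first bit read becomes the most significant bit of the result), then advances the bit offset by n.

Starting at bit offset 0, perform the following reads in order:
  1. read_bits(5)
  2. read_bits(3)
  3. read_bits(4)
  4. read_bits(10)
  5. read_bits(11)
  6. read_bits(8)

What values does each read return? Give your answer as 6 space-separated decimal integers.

Answer: 3 3 12 768 586 202

Derivation:
Read 1: bits[0:5] width=5 -> value=3 (bin 00011); offset now 5 = byte 0 bit 5; 43 bits remain
Read 2: bits[5:8] width=3 -> value=3 (bin 011); offset now 8 = byte 1 bit 0; 40 bits remain
Read 3: bits[8:12] width=4 -> value=12 (bin 1100); offset now 12 = byte 1 bit 4; 36 bits remain
Read 4: bits[12:22] width=10 -> value=768 (bin 1100000000); offset now 22 = byte 2 bit 6; 26 bits remain
Read 5: bits[22:33] width=11 -> value=586 (bin 01001001010); offset now 33 = byte 4 bit 1; 15 bits remain
Read 6: bits[33:41] width=8 -> value=202 (bin 11001010); offset now 41 = byte 5 bit 1; 7 bits remain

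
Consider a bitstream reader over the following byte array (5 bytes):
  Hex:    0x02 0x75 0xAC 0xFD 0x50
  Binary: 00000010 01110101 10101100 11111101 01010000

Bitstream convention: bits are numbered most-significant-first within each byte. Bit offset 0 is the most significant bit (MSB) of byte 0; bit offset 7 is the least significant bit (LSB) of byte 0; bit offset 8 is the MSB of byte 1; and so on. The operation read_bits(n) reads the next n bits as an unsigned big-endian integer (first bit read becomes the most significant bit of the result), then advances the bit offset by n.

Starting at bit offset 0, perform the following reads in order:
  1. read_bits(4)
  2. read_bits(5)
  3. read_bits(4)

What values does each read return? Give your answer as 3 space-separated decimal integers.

Read 1: bits[0:4] width=4 -> value=0 (bin 0000); offset now 4 = byte 0 bit 4; 36 bits remain
Read 2: bits[4:9] width=5 -> value=4 (bin 00100); offset now 9 = byte 1 bit 1; 31 bits remain
Read 3: bits[9:13] width=4 -> value=14 (bin 1110); offset now 13 = byte 1 bit 5; 27 bits remain

Answer: 0 4 14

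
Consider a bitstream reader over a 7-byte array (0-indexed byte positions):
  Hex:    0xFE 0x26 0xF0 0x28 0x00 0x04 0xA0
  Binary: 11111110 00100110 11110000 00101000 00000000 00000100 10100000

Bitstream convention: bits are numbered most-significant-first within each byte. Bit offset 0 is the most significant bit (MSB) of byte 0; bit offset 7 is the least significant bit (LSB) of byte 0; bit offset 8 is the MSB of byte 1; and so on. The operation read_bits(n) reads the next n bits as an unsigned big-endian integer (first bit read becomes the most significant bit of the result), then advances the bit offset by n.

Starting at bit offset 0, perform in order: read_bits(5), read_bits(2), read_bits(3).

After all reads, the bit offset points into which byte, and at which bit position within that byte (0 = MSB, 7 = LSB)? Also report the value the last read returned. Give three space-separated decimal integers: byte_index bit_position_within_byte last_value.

Answer: 1 2 0

Derivation:
Read 1: bits[0:5] width=5 -> value=31 (bin 11111); offset now 5 = byte 0 bit 5; 51 bits remain
Read 2: bits[5:7] width=2 -> value=3 (bin 11); offset now 7 = byte 0 bit 7; 49 bits remain
Read 3: bits[7:10] width=3 -> value=0 (bin 000); offset now 10 = byte 1 bit 2; 46 bits remain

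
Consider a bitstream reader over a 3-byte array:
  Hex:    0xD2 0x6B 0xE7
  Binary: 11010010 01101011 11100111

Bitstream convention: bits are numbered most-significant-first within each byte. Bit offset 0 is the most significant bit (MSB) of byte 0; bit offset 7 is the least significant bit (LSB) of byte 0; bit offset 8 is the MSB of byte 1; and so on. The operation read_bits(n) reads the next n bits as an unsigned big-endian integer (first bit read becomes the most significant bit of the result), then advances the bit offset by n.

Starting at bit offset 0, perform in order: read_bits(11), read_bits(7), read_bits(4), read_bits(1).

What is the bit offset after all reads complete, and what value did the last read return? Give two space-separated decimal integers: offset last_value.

Read 1: bits[0:11] width=11 -> value=1683 (bin 11010010011); offset now 11 = byte 1 bit 3; 13 bits remain
Read 2: bits[11:18] width=7 -> value=47 (bin 0101111); offset now 18 = byte 2 bit 2; 6 bits remain
Read 3: bits[18:22] width=4 -> value=9 (bin 1001); offset now 22 = byte 2 bit 6; 2 bits remain
Read 4: bits[22:23] width=1 -> value=1 (bin 1); offset now 23 = byte 2 bit 7; 1 bits remain

Answer: 23 1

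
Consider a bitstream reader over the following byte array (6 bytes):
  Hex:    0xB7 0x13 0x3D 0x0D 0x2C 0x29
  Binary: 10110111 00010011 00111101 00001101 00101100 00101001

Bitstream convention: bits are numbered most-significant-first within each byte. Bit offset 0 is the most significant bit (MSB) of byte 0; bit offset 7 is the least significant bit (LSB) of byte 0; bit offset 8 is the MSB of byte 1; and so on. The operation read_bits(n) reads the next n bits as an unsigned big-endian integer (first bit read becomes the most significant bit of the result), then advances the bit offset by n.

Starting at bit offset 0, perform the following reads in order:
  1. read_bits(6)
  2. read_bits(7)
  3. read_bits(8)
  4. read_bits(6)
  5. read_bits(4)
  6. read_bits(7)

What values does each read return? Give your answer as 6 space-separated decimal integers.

Answer: 45 98 103 40 6 75

Derivation:
Read 1: bits[0:6] width=6 -> value=45 (bin 101101); offset now 6 = byte 0 bit 6; 42 bits remain
Read 2: bits[6:13] width=7 -> value=98 (bin 1100010); offset now 13 = byte 1 bit 5; 35 bits remain
Read 3: bits[13:21] width=8 -> value=103 (bin 01100111); offset now 21 = byte 2 bit 5; 27 bits remain
Read 4: bits[21:27] width=6 -> value=40 (bin 101000); offset now 27 = byte 3 bit 3; 21 bits remain
Read 5: bits[27:31] width=4 -> value=6 (bin 0110); offset now 31 = byte 3 bit 7; 17 bits remain
Read 6: bits[31:38] width=7 -> value=75 (bin 1001011); offset now 38 = byte 4 bit 6; 10 bits remain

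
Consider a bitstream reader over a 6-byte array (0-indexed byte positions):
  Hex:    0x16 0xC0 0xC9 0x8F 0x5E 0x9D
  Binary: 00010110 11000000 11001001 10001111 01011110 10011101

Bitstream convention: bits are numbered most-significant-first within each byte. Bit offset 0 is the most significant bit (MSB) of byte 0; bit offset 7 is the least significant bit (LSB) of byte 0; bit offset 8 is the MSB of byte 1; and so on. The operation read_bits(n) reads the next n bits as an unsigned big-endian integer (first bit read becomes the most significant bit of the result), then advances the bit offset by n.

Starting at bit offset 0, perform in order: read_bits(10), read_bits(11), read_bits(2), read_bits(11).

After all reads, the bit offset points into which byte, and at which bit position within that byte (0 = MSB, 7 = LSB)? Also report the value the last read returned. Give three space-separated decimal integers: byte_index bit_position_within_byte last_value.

Read 1: bits[0:10] width=10 -> value=91 (bin 0001011011); offset now 10 = byte 1 bit 2; 38 bits remain
Read 2: bits[10:21] width=11 -> value=25 (bin 00000011001); offset now 21 = byte 2 bit 5; 27 bits remain
Read 3: bits[21:23] width=2 -> value=0 (bin 00); offset now 23 = byte 2 bit 7; 25 bits remain
Read 4: bits[23:34] width=11 -> value=1597 (bin 11000111101); offset now 34 = byte 4 bit 2; 14 bits remain

Answer: 4 2 1597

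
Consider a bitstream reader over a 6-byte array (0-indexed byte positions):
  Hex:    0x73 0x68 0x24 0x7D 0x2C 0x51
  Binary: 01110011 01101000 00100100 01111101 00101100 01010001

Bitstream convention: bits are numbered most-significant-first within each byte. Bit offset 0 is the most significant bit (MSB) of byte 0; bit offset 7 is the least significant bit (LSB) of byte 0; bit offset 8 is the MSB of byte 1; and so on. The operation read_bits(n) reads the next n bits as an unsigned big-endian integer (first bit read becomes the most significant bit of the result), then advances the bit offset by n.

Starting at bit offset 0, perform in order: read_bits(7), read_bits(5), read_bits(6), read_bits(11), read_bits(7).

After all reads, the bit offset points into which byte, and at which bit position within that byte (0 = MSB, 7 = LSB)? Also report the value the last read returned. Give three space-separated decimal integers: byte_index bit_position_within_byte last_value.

Read 1: bits[0:7] width=7 -> value=57 (bin 0111001); offset now 7 = byte 0 bit 7; 41 bits remain
Read 2: bits[7:12] width=5 -> value=22 (bin 10110); offset now 12 = byte 1 bit 4; 36 bits remain
Read 3: bits[12:18] width=6 -> value=32 (bin 100000); offset now 18 = byte 2 bit 2; 30 bits remain
Read 4: bits[18:29] width=11 -> value=1167 (bin 10010001111); offset now 29 = byte 3 bit 5; 19 bits remain
Read 5: bits[29:36] width=7 -> value=82 (bin 1010010); offset now 36 = byte 4 bit 4; 12 bits remain

Answer: 4 4 82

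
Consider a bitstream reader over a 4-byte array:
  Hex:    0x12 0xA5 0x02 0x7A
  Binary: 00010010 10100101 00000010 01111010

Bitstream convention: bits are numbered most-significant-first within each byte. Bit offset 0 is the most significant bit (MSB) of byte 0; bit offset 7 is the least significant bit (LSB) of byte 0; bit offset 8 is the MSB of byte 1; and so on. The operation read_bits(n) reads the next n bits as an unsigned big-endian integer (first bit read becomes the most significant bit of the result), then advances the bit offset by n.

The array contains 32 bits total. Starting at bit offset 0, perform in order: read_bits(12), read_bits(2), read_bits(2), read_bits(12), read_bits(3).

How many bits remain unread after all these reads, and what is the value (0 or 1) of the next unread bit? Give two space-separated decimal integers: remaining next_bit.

Read 1: bits[0:12] width=12 -> value=298 (bin 000100101010); offset now 12 = byte 1 bit 4; 20 bits remain
Read 2: bits[12:14] width=2 -> value=1 (bin 01); offset now 14 = byte 1 bit 6; 18 bits remain
Read 3: bits[14:16] width=2 -> value=1 (bin 01); offset now 16 = byte 2 bit 0; 16 bits remain
Read 4: bits[16:28] width=12 -> value=39 (bin 000000100111); offset now 28 = byte 3 bit 4; 4 bits remain
Read 5: bits[28:31] width=3 -> value=5 (bin 101); offset now 31 = byte 3 bit 7; 1 bits remain

Answer: 1 0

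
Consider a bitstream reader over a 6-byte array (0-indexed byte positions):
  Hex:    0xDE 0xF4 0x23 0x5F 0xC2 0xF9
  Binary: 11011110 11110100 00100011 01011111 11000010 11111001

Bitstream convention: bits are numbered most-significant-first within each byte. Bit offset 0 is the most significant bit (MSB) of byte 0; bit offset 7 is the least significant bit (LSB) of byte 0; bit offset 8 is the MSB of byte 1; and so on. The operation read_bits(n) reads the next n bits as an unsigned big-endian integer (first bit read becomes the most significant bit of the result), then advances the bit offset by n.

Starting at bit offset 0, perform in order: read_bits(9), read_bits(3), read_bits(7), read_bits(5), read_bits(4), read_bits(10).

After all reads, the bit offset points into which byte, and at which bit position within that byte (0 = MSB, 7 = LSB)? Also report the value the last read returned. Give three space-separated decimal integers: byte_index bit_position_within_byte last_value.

Read 1: bits[0:9] width=9 -> value=445 (bin 110111101); offset now 9 = byte 1 bit 1; 39 bits remain
Read 2: bits[9:12] width=3 -> value=7 (bin 111); offset now 12 = byte 1 bit 4; 36 bits remain
Read 3: bits[12:19] width=7 -> value=33 (bin 0100001); offset now 19 = byte 2 bit 3; 29 bits remain
Read 4: bits[19:24] width=5 -> value=3 (bin 00011); offset now 24 = byte 3 bit 0; 24 bits remain
Read 5: bits[24:28] width=4 -> value=5 (bin 0101); offset now 28 = byte 3 bit 4; 20 bits remain
Read 6: bits[28:38] width=10 -> value=1008 (bin 1111110000); offset now 38 = byte 4 bit 6; 10 bits remain

Answer: 4 6 1008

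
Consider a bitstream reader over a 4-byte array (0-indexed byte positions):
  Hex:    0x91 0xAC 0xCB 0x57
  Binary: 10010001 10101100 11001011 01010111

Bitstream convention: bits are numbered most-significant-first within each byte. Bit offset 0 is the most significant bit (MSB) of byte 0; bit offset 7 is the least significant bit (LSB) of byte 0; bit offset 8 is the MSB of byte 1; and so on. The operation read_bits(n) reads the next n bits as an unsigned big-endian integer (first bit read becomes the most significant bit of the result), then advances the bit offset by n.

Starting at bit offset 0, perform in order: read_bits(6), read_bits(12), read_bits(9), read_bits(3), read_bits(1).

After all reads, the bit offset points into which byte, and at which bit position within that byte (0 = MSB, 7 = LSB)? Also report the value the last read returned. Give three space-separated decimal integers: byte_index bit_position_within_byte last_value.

Answer: 3 7 1

Derivation:
Read 1: bits[0:6] width=6 -> value=36 (bin 100100); offset now 6 = byte 0 bit 6; 26 bits remain
Read 2: bits[6:18] width=12 -> value=1715 (bin 011010110011); offset now 18 = byte 2 bit 2; 14 bits remain
Read 3: bits[18:27] width=9 -> value=90 (bin 001011010); offset now 27 = byte 3 bit 3; 5 bits remain
Read 4: bits[27:30] width=3 -> value=5 (bin 101); offset now 30 = byte 3 bit 6; 2 bits remain
Read 5: bits[30:31] width=1 -> value=1 (bin 1); offset now 31 = byte 3 bit 7; 1 bits remain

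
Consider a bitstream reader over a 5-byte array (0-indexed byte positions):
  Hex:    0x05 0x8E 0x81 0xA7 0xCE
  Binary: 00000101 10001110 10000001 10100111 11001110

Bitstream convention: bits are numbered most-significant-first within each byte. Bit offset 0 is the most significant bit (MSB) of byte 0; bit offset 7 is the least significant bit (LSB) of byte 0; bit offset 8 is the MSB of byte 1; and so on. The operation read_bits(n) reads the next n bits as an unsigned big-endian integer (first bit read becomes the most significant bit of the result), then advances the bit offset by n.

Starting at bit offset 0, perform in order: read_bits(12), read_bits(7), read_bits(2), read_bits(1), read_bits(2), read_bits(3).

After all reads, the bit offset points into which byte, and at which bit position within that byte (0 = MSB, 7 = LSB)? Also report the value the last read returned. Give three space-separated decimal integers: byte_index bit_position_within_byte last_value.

Answer: 3 3 5

Derivation:
Read 1: bits[0:12] width=12 -> value=88 (bin 000001011000); offset now 12 = byte 1 bit 4; 28 bits remain
Read 2: bits[12:19] width=7 -> value=116 (bin 1110100); offset now 19 = byte 2 bit 3; 21 bits remain
Read 3: bits[19:21] width=2 -> value=0 (bin 00); offset now 21 = byte 2 bit 5; 19 bits remain
Read 4: bits[21:22] width=1 -> value=0 (bin 0); offset now 22 = byte 2 bit 6; 18 bits remain
Read 5: bits[22:24] width=2 -> value=1 (bin 01); offset now 24 = byte 3 bit 0; 16 bits remain
Read 6: bits[24:27] width=3 -> value=5 (bin 101); offset now 27 = byte 3 bit 3; 13 bits remain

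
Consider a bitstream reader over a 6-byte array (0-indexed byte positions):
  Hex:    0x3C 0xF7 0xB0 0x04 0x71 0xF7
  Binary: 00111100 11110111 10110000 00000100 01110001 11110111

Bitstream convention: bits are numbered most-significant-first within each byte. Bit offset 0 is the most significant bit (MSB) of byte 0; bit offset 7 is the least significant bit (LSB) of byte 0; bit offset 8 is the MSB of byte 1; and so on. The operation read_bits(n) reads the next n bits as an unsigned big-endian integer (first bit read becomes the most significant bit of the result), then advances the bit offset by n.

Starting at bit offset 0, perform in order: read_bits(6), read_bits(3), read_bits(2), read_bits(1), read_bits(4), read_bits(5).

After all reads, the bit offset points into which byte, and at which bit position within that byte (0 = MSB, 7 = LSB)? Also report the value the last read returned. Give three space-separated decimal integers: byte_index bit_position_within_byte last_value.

Answer: 2 5 22

Derivation:
Read 1: bits[0:6] width=6 -> value=15 (bin 001111); offset now 6 = byte 0 bit 6; 42 bits remain
Read 2: bits[6:9] width=3 -> value=1 (bin 001); offset now 9 = byte 1 bit 1; 39 bits remain
Read 3: bits[9:11] width=2 -> value=3 (bin 11); offset now 11 = byte 1 bit 3; 37 bits remain
Read 4: bits[11:12] width=1 -> value=1 (bin 1); offset now 12 = byte 1 bit 4; 36 bits remain
Read 5: bits[12:16] width=4 -> value=7 (bin 0111); offset now 16 = byte 2 bit 0; 32 bits remain
Read 6: bits[16:21] width=5 -> value=22 (bin 10110); offset now 21 = byte 2 bit 5; 27 bits remain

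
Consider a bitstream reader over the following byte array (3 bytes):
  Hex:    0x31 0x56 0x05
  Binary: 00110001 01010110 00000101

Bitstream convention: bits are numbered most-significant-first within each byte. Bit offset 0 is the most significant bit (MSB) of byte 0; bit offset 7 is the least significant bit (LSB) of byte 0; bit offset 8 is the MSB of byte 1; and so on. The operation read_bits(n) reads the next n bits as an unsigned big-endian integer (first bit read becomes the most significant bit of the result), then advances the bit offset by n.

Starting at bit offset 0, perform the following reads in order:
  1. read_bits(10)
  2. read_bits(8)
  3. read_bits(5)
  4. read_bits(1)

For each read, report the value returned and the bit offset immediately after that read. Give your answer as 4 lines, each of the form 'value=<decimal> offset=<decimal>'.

Read 1: bits[0:10] width=10 -> value=197 (bin 0011000101); offset now 10 = byte 1 bit 2; 14 bits remain
Read 2: bits[10:18] width=8 -> value=88 (bin 01011000); offset now 18 = byte 2 bit 2; 6 bits remain
Read 3: bits[18:23] width=5 -> value=2 (bin 00010); offset now 23 = byte 2 bit 7; 1 bits remain
Read 4: bits[23:24] width=1 -> value=1 (bin 1); offset now 24 = byte 3 bit 0; 0 bits remain

Answer: value=197 offset=10
value=88 offset=18
value=2 offset=23
value=1 offset=24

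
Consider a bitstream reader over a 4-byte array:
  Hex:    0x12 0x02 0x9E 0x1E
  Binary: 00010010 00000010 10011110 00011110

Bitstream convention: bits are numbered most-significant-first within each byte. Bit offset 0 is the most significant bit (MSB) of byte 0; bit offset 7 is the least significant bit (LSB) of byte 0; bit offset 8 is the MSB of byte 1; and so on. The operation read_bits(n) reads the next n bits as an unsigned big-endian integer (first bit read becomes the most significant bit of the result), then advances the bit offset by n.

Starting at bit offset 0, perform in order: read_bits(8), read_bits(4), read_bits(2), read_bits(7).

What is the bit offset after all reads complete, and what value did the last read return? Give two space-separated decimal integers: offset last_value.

Read 1: bits[0:8] width=8 -> value=18 (bin 00010010); offset now 8 = byte 1 bit 0; 24 bits remain
Read 2: bits[8:12] width=4 -> value=0 (bin 0000); offset now 12 = byte 1 bit 4; 20 bits remain
Read 3: bits[12:14] width=2 -> value=0 (bin 00); offset now 14 = byte 1 bit 6; 18 bits remain
Read 4: bits[14:21] width=7 -> value=83 (bin 1010011); offset now 21 = byte 2 bit 5; 11 bits remain

Answer: 21 83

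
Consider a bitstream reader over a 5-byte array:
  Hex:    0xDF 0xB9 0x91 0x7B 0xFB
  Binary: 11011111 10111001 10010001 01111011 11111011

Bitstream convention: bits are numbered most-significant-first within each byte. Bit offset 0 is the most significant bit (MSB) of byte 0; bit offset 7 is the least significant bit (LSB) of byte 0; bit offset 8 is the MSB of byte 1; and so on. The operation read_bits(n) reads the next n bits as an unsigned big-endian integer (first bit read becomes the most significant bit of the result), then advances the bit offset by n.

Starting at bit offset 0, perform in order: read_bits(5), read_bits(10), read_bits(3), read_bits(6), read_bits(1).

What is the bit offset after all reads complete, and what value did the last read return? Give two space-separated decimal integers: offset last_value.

Read 1: bits[0:5] width=5 -> value=27 (bin 11011); offset now 5 = byte 0 bit 5; 35 bits remain
Read 2: bits[5:15] width=10 -> value=988 (bin 1111011100); offset now 15 = byte 1 bit 7; 25 bits remain
Read 3: bits[15:18] width=3 -> value=6 (bin 110); offset now 18 = byte 2 bit 2; 22 bits remain
Read 4: bits[18:24] width=6 -> value=17 (bin 010001); offset now 24 = byte 3 bit 0; 16 bits remain
Read 5: bits[24:25] width=1 -> value=0 (bin 0); offset now 25 = byte 3 bit 1; 15 bits remain

Answer: 25 0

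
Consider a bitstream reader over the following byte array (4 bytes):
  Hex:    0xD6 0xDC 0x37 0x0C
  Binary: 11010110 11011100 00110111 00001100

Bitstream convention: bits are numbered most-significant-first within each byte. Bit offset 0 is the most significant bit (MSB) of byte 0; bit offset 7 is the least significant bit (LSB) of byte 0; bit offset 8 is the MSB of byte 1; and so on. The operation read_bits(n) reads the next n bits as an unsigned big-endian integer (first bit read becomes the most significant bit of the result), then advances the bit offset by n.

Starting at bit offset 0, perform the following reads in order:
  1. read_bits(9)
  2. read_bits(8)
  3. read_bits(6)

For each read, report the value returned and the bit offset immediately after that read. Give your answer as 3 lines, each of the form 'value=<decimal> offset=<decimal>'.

Read 1: bits[0:9] width=9 -> value=429 (bin 110101101); offset now 9 = byte 1 bit 1; 23 bits remain
Read 2: bits[9:17] width=8 -> value=184 (bin 10111000); offset now 17 = byte 2 bit 1; 15 bits remain
Read 3: bits[17:23] width=6 -> value=27 (bin 011011); offset now 23 = byte 2 bit 7; 9 bits remain

Answer: value=429 offset=9
value=184 offset=17
value=27 offset=23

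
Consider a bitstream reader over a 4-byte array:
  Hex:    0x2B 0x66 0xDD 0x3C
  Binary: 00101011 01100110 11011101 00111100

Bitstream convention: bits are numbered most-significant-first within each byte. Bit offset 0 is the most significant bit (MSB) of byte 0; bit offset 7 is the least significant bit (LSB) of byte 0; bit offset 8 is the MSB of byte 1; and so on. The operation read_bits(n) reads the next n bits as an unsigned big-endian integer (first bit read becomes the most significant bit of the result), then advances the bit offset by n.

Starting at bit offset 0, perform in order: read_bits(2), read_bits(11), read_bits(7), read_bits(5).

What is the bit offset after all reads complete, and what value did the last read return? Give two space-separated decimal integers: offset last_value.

Read 1: bits[0:2] width=2 -> value=0 (bin 00); offset now 2 = byte 0 bit 2; 30 bits remain
Read 2: bits[2:13] width=11 -> value=1388 (bin 10101101100); offset now 13 = byte 1 bit 5; 19 bits remain
Read 3: bits[13:20] width=7 -> value=109 (bin 1101101); offset now 20 = byte 2 bit 4; 12 bits remain
Read 4: bits[20:25] width=5 -> value=26 (bin 11010); offset now 25 = byte 3 bit 1; 7 bits remain

Answer: 25 26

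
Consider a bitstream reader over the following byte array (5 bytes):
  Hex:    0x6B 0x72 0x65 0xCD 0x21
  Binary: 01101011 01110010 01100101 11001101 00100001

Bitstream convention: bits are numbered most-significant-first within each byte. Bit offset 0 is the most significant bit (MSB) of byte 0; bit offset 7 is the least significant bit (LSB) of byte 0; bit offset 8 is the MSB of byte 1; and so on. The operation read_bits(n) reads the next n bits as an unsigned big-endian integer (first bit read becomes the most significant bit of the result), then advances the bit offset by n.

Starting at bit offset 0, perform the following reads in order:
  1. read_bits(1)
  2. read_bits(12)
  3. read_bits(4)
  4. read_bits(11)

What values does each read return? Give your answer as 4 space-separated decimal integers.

Answer: 0 3438 4 1628

Derivation:
Read 1: bits[0:1] width=1 -> value=0 (bin 0); offset now 1 = byte 0 bit 1; 39 bits remain
Read 2: bits[1:13] width=12 -> value=3438 (bin 110101101110); offset now 13 = byte 1 bit 5; 27 bits remain
Read 3: bits[13:17] width=4 -> value=4 (bin 0100); offset now 17 = byte 2 bit 1; 23 bits remain
Read 4: bits[17:28] width=11 -> value=1628 (bin 11001011100); offset now 28 = byte 3 bit 4; 12 bits remain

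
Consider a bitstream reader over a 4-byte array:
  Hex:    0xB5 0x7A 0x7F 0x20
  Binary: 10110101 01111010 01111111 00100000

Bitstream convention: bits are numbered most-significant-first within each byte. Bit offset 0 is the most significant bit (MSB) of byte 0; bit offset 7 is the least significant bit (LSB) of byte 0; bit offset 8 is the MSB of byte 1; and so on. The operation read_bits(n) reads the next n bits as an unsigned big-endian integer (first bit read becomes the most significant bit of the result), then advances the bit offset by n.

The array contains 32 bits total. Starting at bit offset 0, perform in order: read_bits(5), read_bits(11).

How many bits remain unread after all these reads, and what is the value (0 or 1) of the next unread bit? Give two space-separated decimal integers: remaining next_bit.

Read 1: bits[0:5] width=5 -> value=22 (bin 10110); offset now 5 = byte 0 bit 5; 27 bits remain
Read 2: bits[5:16] width=11 -> value=1402 (bin 10101111010); offset now 16 = byte 2 bit 0; 16 bits remain

Answer: 16 0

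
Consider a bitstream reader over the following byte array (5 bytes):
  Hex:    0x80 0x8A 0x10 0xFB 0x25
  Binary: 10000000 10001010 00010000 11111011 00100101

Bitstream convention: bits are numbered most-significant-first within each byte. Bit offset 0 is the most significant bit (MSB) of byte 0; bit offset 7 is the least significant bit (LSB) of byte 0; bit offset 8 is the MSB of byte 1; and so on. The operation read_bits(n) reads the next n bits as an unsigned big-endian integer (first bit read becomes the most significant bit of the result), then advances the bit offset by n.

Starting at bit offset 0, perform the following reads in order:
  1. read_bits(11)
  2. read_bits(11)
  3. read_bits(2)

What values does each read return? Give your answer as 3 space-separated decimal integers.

Answer: 1028 644 0

Derivation:
Read 1: bits[0:11] width=11 -> value=1028 (bin 10000000100); offset now 11 = byte 1 bit 3; 29 bits remain
Read 2: bits[11:22] width=11 -> value=644 (bin 01010000100); offset now 22 = byte 2 bit 6; 18 bits remain
Read 3: bits[22:24] width=2 -> value=0 (bin 00); offset now 24 = byte 3 bit 0; 16 bits remain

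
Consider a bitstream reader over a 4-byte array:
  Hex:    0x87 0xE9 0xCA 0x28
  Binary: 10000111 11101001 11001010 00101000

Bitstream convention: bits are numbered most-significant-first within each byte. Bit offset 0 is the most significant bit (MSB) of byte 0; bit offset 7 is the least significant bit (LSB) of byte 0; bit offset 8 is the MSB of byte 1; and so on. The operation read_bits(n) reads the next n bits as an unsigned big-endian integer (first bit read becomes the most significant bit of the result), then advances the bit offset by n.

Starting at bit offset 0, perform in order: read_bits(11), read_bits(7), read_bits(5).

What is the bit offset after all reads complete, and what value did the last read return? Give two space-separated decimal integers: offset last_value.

Answer: 23 5

Derivation:
Read 1: bits[0:11] width=11 -> value=1087 (bin 10000111111); offset now 11 = byte 1 bit 3; 21 bits remain
Read 2: bits[11:18] width=7 -> value=39 (bin 0100111); offset now 18 = byte 2 bit 2; 14 bits remain
Read 3: bits[18:23] width=5 -> value=5 (bin 00101); offset now 23 = byte 2 bit 7; 9 bits remain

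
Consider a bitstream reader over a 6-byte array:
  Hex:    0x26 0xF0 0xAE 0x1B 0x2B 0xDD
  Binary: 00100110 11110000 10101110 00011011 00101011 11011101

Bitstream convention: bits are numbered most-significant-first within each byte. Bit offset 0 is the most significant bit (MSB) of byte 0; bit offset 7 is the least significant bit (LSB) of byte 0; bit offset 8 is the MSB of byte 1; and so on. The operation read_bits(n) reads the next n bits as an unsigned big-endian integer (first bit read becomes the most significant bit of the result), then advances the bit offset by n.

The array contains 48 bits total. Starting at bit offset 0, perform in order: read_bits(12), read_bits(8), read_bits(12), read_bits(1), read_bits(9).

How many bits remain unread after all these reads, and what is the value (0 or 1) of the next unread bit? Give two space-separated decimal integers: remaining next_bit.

Read 1: bits[0:12] width=12 -> value=623 (bin 001001101111); offset now 12 = byte 1 bit 4; 36 bits remain
Read 2: bits[12:20] width=8 -> value=10 (bin 00001010); offset now 20 = byte 2 bit 4; 28 bits remain
Read 3: bits[20:32] width=12 -> value=3611 (bin 111000011011); offset now 32 = byte 4 bit 0; 16 bits remain
Read 4: bits[32:33] width=1 -> value=0 (bin 0); offset now 33 = byte 4 bit 1; 15 bits remain
Read 5: bits[33:42] width=9 -> value=175 (bin 010101111); offset now 42 = byte 5 bit 2; 6 bits remain

Answer: 6 0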